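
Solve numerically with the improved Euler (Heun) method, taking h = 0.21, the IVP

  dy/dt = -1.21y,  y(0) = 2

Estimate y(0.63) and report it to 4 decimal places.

Heun: k1 = f(t_n, y_n); k2 = f(t_n + h, y_n + h·k1); y_{n+1} = y_n + (h/2)·(k1 + k2).
t=0.000000, y=2.000000:
  k1 = f(0.000000, 2.000000) = -2.420000
  k2 = f(0.210000, 1.491800) = -1.805078
  y ← 2.000000 + (0.21/2)·(-2.420000 + (-1.805078)) = 1.556367
t=0.210000, y=1.556367:
  k1 = f(0.210000, 1.556367) = -1.883204
  k2 = f(0.420000, 1.160894) = -1.404682
  y ← 1.556367 + (0.21/2)·(-1.883204 + (-1.404682)) = 1.211139
t=0.420000, y=1.211139:
  k1 = f(0.420000, 1.211139) = -1.465478
  k2 = f(0.630000, 0.903388) = -1.093100
  y ← 1.211139 + (0.21/2)·(-1.465478 + (-1.093100)) = 0.942488
y(0.63) ≈ 0.9425

0.9425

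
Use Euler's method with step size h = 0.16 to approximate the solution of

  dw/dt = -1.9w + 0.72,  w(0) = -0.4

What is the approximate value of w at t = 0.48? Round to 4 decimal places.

0.1163

Euler: w_{n+1} = w_n + h·f(t_n, w_n).
t=0.000000, w=-0.400000: f=1.480000 → w ← -0.400000 + 0.16·1.480000 = -0.163200
t=0.160000, w=-0.163200: f=1.030080 → w ← -0.163200 + 0.16·1.030080 = 0.001613
t=0.320000, w=0.001613: f=0.716936 → w ← 0.001613 + 0.16·0.716936 = 0.116323
w(0.48) ≈ 0.1163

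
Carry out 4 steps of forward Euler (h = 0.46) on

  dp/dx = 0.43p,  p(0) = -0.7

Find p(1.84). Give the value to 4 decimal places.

Euler: p_{n+1} = p_n + h·f(x_n, p_n).
x=0.000000, p=-0.700000: f=-0.301000 → p ← -0.700000 + 0.46·(-0.301000) = -0.838460
x=0.460000, p=-0.838460: f=-0.360538 → p ← -0.838460 + 0.46·(-0.360538) = -1.004307
x=0.920000, p=-1.004307: f=-0.431852 → p ← -1.004307 + 0.46·(-0.431852) = -1.202959
x=1.380000, p=-1.202959: f=-0.517273 → p ← -1.202959 + 0.46·(-0.517273) = -1.440905
p(1.84) ≈ -1.4409

-1.4409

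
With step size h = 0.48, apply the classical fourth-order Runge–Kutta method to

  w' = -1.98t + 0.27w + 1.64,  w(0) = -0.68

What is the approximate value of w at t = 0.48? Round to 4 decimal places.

-0.1719

RK4: k1 = f(t_n, w_n); k2 = f(t_n + h/2, w_n + (h/2)·k1); k3 = f(t_n + h/2, w_n + (h/2)·k2); k4 = f(t_n + h, w_n + h·k3); w_{n+1} = w_n + (h/6)·(k1 + 2k2 + 2k3 + k4).
t=0.000000, w=-0.680000:
  k1 = f(0.000000, -0.680000) = 1.456400
  k2 = f(0.240000, -0.330464) = 1.075575
  k3 = f(0.240000, -0.421862) = 1.050897
  k4 = f(0.480000, -0.175569) = 0.642196
  w ← -0.680000 + (0.48/6)·(k1 + 2k2 + 2k3 + k4) = -0.171877
w(0.48) ≈ -0.1719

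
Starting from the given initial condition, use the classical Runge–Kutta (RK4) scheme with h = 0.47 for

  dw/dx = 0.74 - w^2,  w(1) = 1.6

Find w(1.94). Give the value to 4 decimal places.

0.9720

RK4: k1 = f(x_n, w_n); k2 = f(x_n + h/2, w_n + (h/2)·k1); k3 = f(x_n + h/2, w_n + (h/2)·k2); k4 = f(x_n + h, w_n + h·k3); w_{n+1} = w_n + (h/6)·(k1 + 2k2 + 2k3 + k4).
x=1.000000, w=1.600000:
  k1 = f(1.000000, 1.600000) = -1.820000
  k2 = f(1.235000, 1.172300) = -0.634287
  k3 = f(1.235000, 1.450942) = -1.365234
  k4 = f(1.470000, 0.958340) = -0.178416
  w ← 1.600000 + (0.47/6)·(k1 + 2k2 + 2k3 + k4) = 1.130199
x=1.470000, w=1.130199:
  k1 = f(1.470000, 1.130199) = -0.537350
  k2 = f(1.705000, 1.003922) = -0.267859
  k3 = f(1.705000, 1.067252) = -0.399027
  k4 = f(1.940000, 0.942656) = -0.148601
  w ← 1.130199 + (0.47/6)·(k1 + 2k2 + 2k3 + k4) = 0.971987
w(1.94) ≈ 0.9720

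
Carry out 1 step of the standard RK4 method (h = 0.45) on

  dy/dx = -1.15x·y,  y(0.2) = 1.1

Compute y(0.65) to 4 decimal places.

0.8828

RK4: k1 = f(x_n, y_n); k2 = f(x_n + h/2, y_n + (h/2)·k1); k3 = f(x_n + h/2, y_n + (h/2)·k2); k4 = f(x_n + h, y_n + h·k3); y_{n+1} = y_n + (h/6)·(k1 + 2k2 + 2k3 + k4).
x=0.200000, y=1.100000:
  k1 = f(0.200000, 1.100000) = -0.253000
  k2 = f(0.425000, 1.043075) = -0.509803
  k3 = f(0.425000, 0.985294) = -0.481563
  k4 = f(0.650000, 0.883297) = -0.660264
  y ← 1.100000 + (0.45/6)·(k1 + 2k2 + 2k3 + k4) = 0.882800
y(0.65) ≈ 0.8828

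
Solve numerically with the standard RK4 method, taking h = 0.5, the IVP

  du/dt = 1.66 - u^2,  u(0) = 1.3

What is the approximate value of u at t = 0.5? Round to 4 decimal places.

1.2919

RK4: k1 = f(t_n, u_n); k2 = f(t_n + h/2, u_n + (h/2)·k1); k3 = f(t_n + h/2, u_n + (h/2)·k2); k4 = f(t_n + h, u_n + h·k3); u_{n+1} = u_n + (h/6)·(k1 + 2k2 + 2k3 + k4).
t=0.000000, u=1.300000:
  k1 = f(0.000000, 1.300000) = -0.030000
  k2 = f(0.250000, 1.292500) = -0.010556
  k3 = f(0.250000, 1.297361) = -0.023145
  k4 = f(0.500000, 1.288427) = -0.000045
  u ← 1.300000 + (0.5/6)·(k1 + 2k2 + 2k3 + k4) = 1.291879
u(0.5) ≈ 1.2919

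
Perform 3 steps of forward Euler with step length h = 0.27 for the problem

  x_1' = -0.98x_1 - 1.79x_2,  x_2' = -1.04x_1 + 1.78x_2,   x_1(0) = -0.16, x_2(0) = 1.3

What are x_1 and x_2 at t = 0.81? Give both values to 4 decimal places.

Euler on (x_1,x_2): x_1_{n+1} = x_1_n + h·x_1', x_2_{n+1} = x_2_n + h·x_2'.
0.000000: (-0.160000, 1.300000); f=(-2.170200, 2.480400) → (-0.745954, 1.969708)
0.270000: (-0.745954, 1.969708); f=(-2.794742, 4.281872) → (-1.500534, 3.125814)
0.540000: (-1.500534, 3.125814); f=(-4.124682, 7.124504) → (-2.614199, 5.049430)
(x_1(0.81), x_2(0.81)) ≈ (-2.6142, 5.0494)

-2.6142, 5.0494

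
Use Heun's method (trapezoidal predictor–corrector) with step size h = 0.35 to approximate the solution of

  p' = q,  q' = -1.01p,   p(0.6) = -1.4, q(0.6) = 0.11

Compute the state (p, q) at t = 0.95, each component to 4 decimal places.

Heun on (p,q): k1 = f(t_n, state_n); k2 = f(t_n + h, state_n + h·k1); state_{n+1} = state_n + (h/2)·(k1 + k2).
0.600000: (-1.400000, 0.110000)
  k1 = (0.110000, 1.414000)
  predictor → (-1.361500, 0.604900)
  k2 = (0.604900, 1.375115)
  → (-1.274892, 0.598095)
(p(0.95), q(0.95)) ≈ (-1.2749, 0.5981)

-1.2749, 0.5981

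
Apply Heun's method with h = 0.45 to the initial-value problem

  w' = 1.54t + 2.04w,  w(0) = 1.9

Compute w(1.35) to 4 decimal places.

Heun: k1 = f(t_n, w_n); k2 = f(t_n + h, w_n + h·k1); w_{n+1} = w_n + (h/2)·(k1 + k2).
t=0.000000, w=1.900000:
  k1 = f(0.000000, 1.900000) = 3.876000
  k2 = f(0.450000, 3.644200) = 8.127168
  w ← 1.900000 + (0.45/2)·(3.876000 + 8.127168) = 4.600713
t=0.450000, w=4.600713:
  k1 = f(0.450000, 4.600713) = 10.078454
  k2 = f(0.900000, 9.136017) = 20.023475
  w ← 4.600713 + (0.45/2)·(10.078454 + 20.023475) = 11.373647
t=0.900000, w=11.373647:
  k1 = f(0.900000, 11.373647) = 24.588240
  k2 = f(1.350000, 22.438355) = 47.853243
  w ← 11.373647 + (0.45/2)·(24.588240 + 47.853243) = 27.672981
w(1.35) ≈ 27.6730

27.6730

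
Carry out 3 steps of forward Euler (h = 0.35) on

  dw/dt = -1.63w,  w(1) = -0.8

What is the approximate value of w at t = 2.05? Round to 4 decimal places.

-0.0634

Euler: w_{n+1} = w_n + h·f(t_n, w_n).
t=1.000000, w=-0.800000: f=1.304000 → w ← -0.800000 + 0.35·1.304000 = -0.343600
t=1.350000, w=-0.343600: f=0.560068 → w ← -0.343600 + 0.35·0.560068 = -0.147576
t=1.700000, w=-0.147576: f=0.240549 → w ← -0.147576 + 0.35·0.240549 = -0.063384
w(2.05) ≈ -0.0634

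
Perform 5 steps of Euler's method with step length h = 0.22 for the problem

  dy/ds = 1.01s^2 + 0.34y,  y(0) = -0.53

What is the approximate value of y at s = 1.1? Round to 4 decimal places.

-0.4210

Euler: y_{n+1} = y_n + h·f(s_n, y_n).
s=0.000000, y=-0.530000: f=-0.180200 → y ← -0.530000 + 0.22·(-0.180200) = -0.569644
s=0.220000, y=-0.569644: f=-0.144795 → y ← -0.569644 + 0.22·(-0.144795) = -0.601499
s=0.440000, y=-0.601499: f=-0.008974 → y ← -0.601499 + 0.22·(-0.008974) = -0.603473
s=0.660000, y=-0.603473: f=0.234775 → y ← -0.603473 + 0.22·0.234775 = -0.551823
s=0.880000, y=-0.551823: f=0.594524 → y ← -0.551823 + 0.22·0.594524 = -0.421027
y(1.1) ≈ -0.4210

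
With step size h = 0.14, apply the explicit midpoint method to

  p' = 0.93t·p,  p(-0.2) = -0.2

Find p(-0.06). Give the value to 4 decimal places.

Midpoint: k1 = f(t_n, p_n); k2 = f(t_n + h/2, p_n + (h/2)·k1); p_{n+1} = p_n + h·k2.
t=-0.200000, p=-0.200000:
  k1 = f(-0.200000, -0.200000) = 0.037200
  k2 = f(-0.130000, -0.197396) = 0.023865
  p ← -0.200000 + 0.14·0.023865 = -0.196659
p(-0.06) ≈ -0.1967

-0.1967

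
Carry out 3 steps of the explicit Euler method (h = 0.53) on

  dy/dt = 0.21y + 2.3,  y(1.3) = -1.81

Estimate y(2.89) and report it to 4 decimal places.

Euler: y_{n+1} = y_n + h·f(t_n, y_n).
t=1.300000, y=-1.810000: f=1.919900 → y ← -1.810000 + 0.53·1.919900 = -0.792453
t=1.830000, y=-0.792453: f=2.133585 → y ← -0.792453 + 0.53·2.133585 = 0.338347
t=2.360000, y=0.338347: f=2.371053 → y ← 0.338347 + 0.53·2.371053 = 1.595005
y(2.89) ≈ 1.5950

1.5950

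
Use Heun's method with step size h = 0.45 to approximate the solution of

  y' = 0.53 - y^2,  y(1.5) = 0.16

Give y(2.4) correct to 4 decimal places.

Heun: k1 = f(t_n, y_n); k2 = f(t_n + h, y_n + h·k1); y_{n+1} = y_n + (h/2)·(k1 + k2).
t=1.500000, y=0.160000:
  k1 = f(1.500000, 0.160000) = 0.504400
  k2 = f(1.950000, 0.386980) = 0.380246
  y ← 0.160000 + (0.45/2)·(0.504400 + 0.380246) = 0.359045
t=1.950000, y=0.359045:
  k1 = f(1.950000, 0.359045) = 0.401086
  k2 = f(2.400000, 0.539534) = 0.238903
  y ← 0.359045 + (0.45/2)·(0.401086 + 0.238903) = 0.503043
y(2.4) ≈ 0.5030

0.5030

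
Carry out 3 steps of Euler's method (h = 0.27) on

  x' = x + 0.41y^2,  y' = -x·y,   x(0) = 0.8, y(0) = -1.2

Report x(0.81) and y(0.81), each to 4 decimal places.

Euler on (x,y): x_{n+1} = x_n + h·x', y_{n+1} = y_n + h·y'.
0.000000: (0.800000, -1.200000); f=(1.390400, 0.960000) → (1.175408, -0.940800)
0.270000: (1.175408, -0.940800); f=(1.538301, 1.105824) → (1.590749, -0.642228)
0.540000: (1.590749, -0.642228); f=(1.759856, 1.021623) → (2.065910, -0.366389)
(x(0.81), y(0.81)) ≈ (2.0659, -0.3664)

2.0659, -0.3664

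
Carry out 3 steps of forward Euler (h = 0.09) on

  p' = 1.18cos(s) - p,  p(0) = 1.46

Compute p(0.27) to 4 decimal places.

1.3889

Euler: p_{n+1} = p_n + h·f(s_n, p_n).
s=0.000000, p=1.460000: f=-0.280000 → p ← 1.460000 + 0.09·(-0.280000) = 1.434800
s=0.090000, p=1.434800: f=-0.259576 → p ← 1.434800 + 0.09·(-0.259576) = 1.411438
s=0.180000, p=1.411438: f=-0.250503 → p ← 1.411438 + 0.09·(-0.250503) = 1.388893
p(0.27) ≈ 1.3889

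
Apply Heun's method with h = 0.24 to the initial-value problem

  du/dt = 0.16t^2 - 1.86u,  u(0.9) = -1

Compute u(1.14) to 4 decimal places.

Heun: k1 = f(t_n, u_n); k2 = f(t_n + h, u_n + h·k1); u_{n+1} = u_n + (h/2)·(k1 + k2).
t=0.900000, u=-1.000000:
  k1 = f(0.900000, -1.000000) = 1.989600
  k2 = f(1.140000, -0.522496) = 1.179779
  u ← -1.000000 + (0.24/2)·(1.989600 + 1.179779) = -0.619675
u(1.14) ≈ -0.6197

-0.6197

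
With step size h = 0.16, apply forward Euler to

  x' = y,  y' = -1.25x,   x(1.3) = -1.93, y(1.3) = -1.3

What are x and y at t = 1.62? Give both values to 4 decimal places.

Euler on (x,y): x_{n+1} = x_n + h·x', y_{n+1} = y_n + h·y'.
1.300000: (-1.930000, -1.300000); f=(-1.300000, 2.412500) → (-2.138000, -0.914000)
1.460000: (-2.138000, -0.914000); f=(-0.914000, 2.672500) → (-2.284240, -0.486400)
(x(1.62), y(1.62)) ≈ (-2.2842, -0.4864)

-2.2842, -0.4864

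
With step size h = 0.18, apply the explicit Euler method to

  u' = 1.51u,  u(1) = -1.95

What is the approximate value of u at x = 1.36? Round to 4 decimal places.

-3.1541

Euler: u_{n+1} = u_n + h·f(x_n, u_n).
x=1.000000, u=-1.950000: f=-2.944500 → u ← -1.950000 + 0.18·(-2.944500) = -2.480010
x=1.180000, u=-2.480010: f=-3.744815 → u ← -2.480010 + 0.18·(-3.744815) = -3.154077
u(1.36) ≈ -3.1541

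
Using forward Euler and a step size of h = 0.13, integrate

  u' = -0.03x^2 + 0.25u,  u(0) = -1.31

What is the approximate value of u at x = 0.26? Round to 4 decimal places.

Euler: u_{n+1} = u_n + h·f(x_n, u_n).
x=0.000000, u=-1.310000: f=-0.327500 → u ← -1.310000 + 0.13·(-0.327500) = -1.352575
x=0.130000, u=-1.352575: f=-0.338651 → u ← -1.352575 + 0.13·(-0.338651) = -1.396600
u(0.26) ≈ -1.3966

-1.3966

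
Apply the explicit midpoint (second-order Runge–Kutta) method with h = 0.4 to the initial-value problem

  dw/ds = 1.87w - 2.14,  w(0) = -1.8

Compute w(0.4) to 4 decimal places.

Midpoint: k1 = f(s_n, w_n); k2 = f(s_n + h/2, w_n + (h/2)·k1); w_{n+1} = w_n + h·k2.
s=0.000000, w=-1.800000:
  k1 = f(0.000000, -1.800000) = -5.506000
  k2 = f(0.200000, -2.901200) = -7.565244
  w ← -1.800000 + 0.4·(-7.565244) = -4.826098
w(0.4) ≈ -4.8261

-4.8261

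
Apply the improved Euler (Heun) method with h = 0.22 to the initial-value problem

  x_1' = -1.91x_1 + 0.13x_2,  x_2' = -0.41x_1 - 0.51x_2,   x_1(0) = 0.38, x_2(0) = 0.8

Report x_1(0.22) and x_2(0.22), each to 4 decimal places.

Heun on (x_1,x_2): k1 = f(x_n, state_n); k2 = f(x_n + h, state_n + h·k1); state_{n+1} = state_n + (h/2)·(k1 + k2).
0.000000: (0.380000, 0.800000)
  k1 = (-0.621800, -0.563800)
  predictor → (0.243204, 0.675964)
  k2 = (-0.376644, -0.444455)
  → (0.270171, 0.689092)
(x_1(0.22), x_2(0.22)) ≈ (0.2702, 0.6891)

0.2702, 0.6891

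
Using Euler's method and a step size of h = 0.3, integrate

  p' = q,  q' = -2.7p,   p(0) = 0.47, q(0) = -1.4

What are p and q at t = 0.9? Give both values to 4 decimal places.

Euler on (p,q): p_{n+1} = p_n + h·p', q_{n+1} = q_n + h·q'.
0.000000: (0.470000, -1.400000); f=(-1.400000, -1.269000) → (0.050000, -1.780700)
0.300000: (0.050000, -1.780700); f=(-1.780700, -0.135000) → (-0.484210, -1.821200)
0.600000: (-0.484210, -1.821200); f=(-1.821200, 1.307367) → (-1.030570, -1.428990)
(p(0.9), q(0.9)) ≈ (-1.0306, -1.4290)

-1.0306, -1.4290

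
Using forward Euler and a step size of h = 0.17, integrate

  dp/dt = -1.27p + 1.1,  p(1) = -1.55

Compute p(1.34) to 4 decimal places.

Euler: p_{n+1} = p_n + h·f(t_n, p_n).
t=1.000000, p=-1.550000: f=3.068500 → p ← -1.550000 + 0.17·3.068500 = -1.028355
t=1.170000, p=-1.028355: f=2.406011 → p ← -1.028355 + 0.17·2.406011 = -0.619333
p(1.34) ≈ -0.6193

-0.6193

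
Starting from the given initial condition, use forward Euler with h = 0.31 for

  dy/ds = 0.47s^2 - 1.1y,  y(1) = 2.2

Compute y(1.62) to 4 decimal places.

Euler: y_{n+1} = y_n + h·f(s_n, y_n).
s=1.000000, y=2.200000: f=-1.950000 → y ← 2.200000 + 0.31·(-1.950000) = 1.595500
s=1.310000, y=1.595500: f=-0.948483 → y ← 1.595500 + 0.31·(-0.948483) = 1.301470
y(1.62) ≈ 1.3015

1.3015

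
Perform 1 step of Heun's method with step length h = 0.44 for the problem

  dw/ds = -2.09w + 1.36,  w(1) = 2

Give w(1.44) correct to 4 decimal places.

Heun: k1 = f(s_n, w_n); k2 = f(s_n + h, w_n + h·k1); w_{n+1} = w_n + (h/2)·(k1 + k2).
s=1.000000, w=2.000000:
  k1 = f(1.000000, 2.000000) = -2.820000
  k2 = f(1.440000, 0.759200) = -0.226728
  w ← 2.000000 + (0.44/2)·(-2.820000 + (-0.226728)) = 1.329720
w(1.44) ≈ 1.3297

1.3297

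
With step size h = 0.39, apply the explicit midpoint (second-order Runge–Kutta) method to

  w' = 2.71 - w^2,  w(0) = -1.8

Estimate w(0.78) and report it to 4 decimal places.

Midpoint: k1 = f(t_n, w_n); k2 = f(t_n + h/2, w_n + (h/2)·k1); w_{n+1} = w_n + h·k2.
t=0.000000, w=-1.800000:
  k1 = f(0.000000, -1.800000) = -0.530000
  k2 = f(0.195000, -1.903350) = -0.912741
  w ← -1.800000 + 0.39·(-0.912741) = -2.155969
t=0.390000, w=-2.155969:
  k1 = f(0.390000, -2.155969) = -1.938203
  k2 = f(0.585000, -2.533919) = -3.710743
  w ← -2.155969 + 0.39·(-3.710743) = -3.603159
w(0.78) ≈ -3.6032

-3.6032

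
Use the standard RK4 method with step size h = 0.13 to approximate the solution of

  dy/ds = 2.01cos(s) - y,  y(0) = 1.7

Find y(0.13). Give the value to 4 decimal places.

RK4: k1 = f(s_n, y_n); k2 = f(s_n + h/2, y_n + (h/2)·k1); k3 = f(s_n + h/2, y_n + (h/2)·k2); k4 = f(s_n + h, y_n + h·k3); y_{n+1} = y_n + (h/6)·(k1 + 2k2 + 2k3 + k4).
s=0.000000, y=1.700000:
  k1 = f(0.000000, 1.700000) = 0.310000
  k2 = f(0.065000, 1.720150) = 0.285605
  k3 = f(0.065000, 1.718564) = 0.287191
  k4 = f(0.130000, 1.737335) = 0.255705
  y ← 1.700000 + (0.13/6)·(k1 + 2k2 + 2k3 + k4) = 1.737078
y(0.13) ≈ 1.7371

1.7371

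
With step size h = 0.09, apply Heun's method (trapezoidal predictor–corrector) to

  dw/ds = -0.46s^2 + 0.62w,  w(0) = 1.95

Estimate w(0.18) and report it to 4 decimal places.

Heun: k1 = f(s_n, w_n); k2 = f(s_n + h, w_n + h·k1); w_{n+1} = w_n + (h/2)·(k1 + k2).
s=0.000000, w=1.950000:
  k1 = f(0.000000, 1.950000) = 1.209000
  k2 = f(0.090000, 2.058810) = 1.272736
  w ← 1.950000 + (0.09/2)·(1.209000 + 1.272736) = 2.061678
s=0.090000, w=2.061678:
  k1 = f(0.090000, 2.061678) = 1.274514
  k2 = f(0.180000, 2.176384) = 1.334454
  w ← 2.061678 + (0.09/2)·(1.274514 + 1.334454) = 2.179082
w(0.18) ≈ 2.1791

2.1791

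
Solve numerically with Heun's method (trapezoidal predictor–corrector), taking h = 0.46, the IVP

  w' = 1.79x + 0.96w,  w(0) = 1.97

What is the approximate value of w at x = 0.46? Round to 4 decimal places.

3.2214

Heun: k1 = f(x_n, w_n); k2 = f(x_n + h, w_n + h·k1); w_{n+1} = w_n + (h/2)·(k1 + k2).
x=0.000000, w=1.970000:
  k1 = f(0.000000, 1.970000) = 1.891200
  k2 = f(0.460000, 2.839952) = 3.549754
  w ← 1.970000 + (0.46/2)·(1.891200 + 3.549754) = 3.221419
w(0.46) ≈ 3.2214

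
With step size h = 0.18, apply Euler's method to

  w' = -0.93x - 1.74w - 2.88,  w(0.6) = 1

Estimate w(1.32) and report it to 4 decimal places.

-1.4597

Euler: w_{n+1} = w_n + h·f(x_n, w_n).
x=0.600000, w=1.000000: f=-5.178000 → w ← 1.000000 + 0.18·(-5.178000) = 0.067960
x=0.780000, w=0.067960: f=-3.723650 → w ← 0.067960 + 0.18·(-3.723650) = -0.602297
x=0.960000, w=-0.602297: f=-2.724803 → w ← -0.602297 + 0.18·(-2.724803) = -1.092762
x=1.140000, w=-1.092762: f=-2.038795 → w ← -1.092762 + 0.18·(-2.038795) = -1.459745
w(1.32) ≈ -1.4597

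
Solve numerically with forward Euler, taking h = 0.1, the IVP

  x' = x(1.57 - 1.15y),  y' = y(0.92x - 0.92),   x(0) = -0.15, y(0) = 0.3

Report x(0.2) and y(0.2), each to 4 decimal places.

Euler on (x,y): x_{n+1} = x_n + h·x', y_{n+1} = y_n + h·y'.
0.000000: (-0.150000, 0.300000); f=(-0.183750, -0.317400) → (-0.168375, 0.268260)
0.100000: (-0.168375, 0.268260); f=(-0.212405, -0.288354) → (-0.189616, 0.239425)
(x(0.2), y(0.2)) ≈ (-0.1896, 0.2394)

-0.1896, 0.2394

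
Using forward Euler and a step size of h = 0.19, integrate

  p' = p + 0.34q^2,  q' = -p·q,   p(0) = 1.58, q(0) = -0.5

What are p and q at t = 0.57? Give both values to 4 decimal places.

Euler on (p,q): p_{n+1} = p_n + h·p', q_{n+1} = q_n + h·q'.
0.000000: (1.580000, -0.500000); f=(1.665000, 0.790000) → (1.896350, -0.349900)
0.190000: (1.896350, -0.349900); f=(1.937976, 0.663533) → (2.264565, -0.223829)
0.380000: (2.264565, -0.223829); f=(2.281599, 0.506875) → (2.698069, -0.127523)
(p(0.57), q(0.57)) ≈ (2.6981, -0.1275)

2.6981, -0.1275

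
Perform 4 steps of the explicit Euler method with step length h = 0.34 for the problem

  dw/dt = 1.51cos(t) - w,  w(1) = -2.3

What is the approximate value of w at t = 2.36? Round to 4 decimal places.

-0.5654

Euler: w_{n+1} = w_n + h·f(t_n, w_n).
t=1.000000, w=-2.300000: f=3.115856 → w ← -2.300000 + 0.34·3.115856 = -1.240609
t=1.340000, w=-1.240609: f=1.586026 → w ← -1.240609 + 0.34·1.586026 = -0.701360
t=1.680000, w=-0.701360: f=0.536790 → w ← -0.701360 + 0.34·0.536790 = -0.518851
t=2.020000, w=-0.518851: f=-0.136864 → w ← -0.518851 + 0.34·(-0.136864) = -0.565385
w(2.36) ≈ -0.5654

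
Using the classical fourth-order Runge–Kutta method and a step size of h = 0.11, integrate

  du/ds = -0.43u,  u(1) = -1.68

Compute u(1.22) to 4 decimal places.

-1.5284

RK4: k1 = f(s_n, u_n); k2 = f(s_n + h/2, u_n + (h/2)·k1); k3 = f(s_n + h/2, u_n + (h/2)·k2); k4 = f(s_n + h, u_n + h·k3); u_{n+1} = u_n + (h/6)·(k1 + 2k2 + 2k3 + k4).
s=1.000000, u=-1.680000:
  k1 = f(1.000000, -1.680000) = 0.722400
  k2 = f(1.055000, -1.640268) = 0.705315
  k3 = f(1.055000, -1.641208) = 0.705719
  k4 = f(1.110000, -1.602371) = 0.689019
  u ← -1.680000 + (0.11/6)·(k1 + 2k2 + 2k3 + k4) = -1.602386
s=1.110000, u=-1.602386:
  k1 = f(1.110000, -1.602386) = 0.689026
  k2 = f(1.165000, -1.564490) = 0.672731
  k3 = f(1.165000, -1.565386) = 0.673116
  k4 = f(1.220000, -1.528343) = 0.657188
  u ← -1.602386 + (0.11/6)·(k1 + 2k2 + 2k3 + k4) = -1.528358
u(1.22) ≈ -1.5284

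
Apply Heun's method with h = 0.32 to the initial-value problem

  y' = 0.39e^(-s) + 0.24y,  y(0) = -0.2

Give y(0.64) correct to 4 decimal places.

-0.0300

Heun: k1 = f(s_n, y_n); k2 = f(s_n + h, y_n + h·k1); y_{n+1} = y_n + (h/2)·(k1 + k2).
s=0.000000, y=-0.200000:
  k1 = f(0.000000, -0.200000) = 0.342000
  k2 = f(0.320000, -0.090560) = 0.261464
  y ← -0.200000 + (0.32/2)·(0.342000 + 0.261464) = -0.103446
s=0.320000, y=-0.103446:
  k1 = f(0.320000, -0.103446) = 0.258371
  k2 = f(0.640000, -0.020767) = 0.200660
  y ← -0.103446 + (0.32/2)·(0.258371 + 0.200660) = -0.030001
y(0.64) ≈ -0.0300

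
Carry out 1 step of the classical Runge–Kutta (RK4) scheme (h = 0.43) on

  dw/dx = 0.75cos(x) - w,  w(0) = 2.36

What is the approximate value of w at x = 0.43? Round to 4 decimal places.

1.7886

RK4: k1 = f(x_n, w_n); k2 = f(x_n + h/2, w_n + (h/2)·k1); k3 = f(x_n + h/2, w_n + (h/2)·k2); k4 = f(x_n + h, w_n + h·k3); w_{n+1} = w_n + (h/6)·(k1 + 2k2 + 2k3 + k4).
x=0.000000, w=2.360000:
  k1 = f(0.000000, 2.360000) = -1.610000
  k2 = f(0.215000, 2.013850) = -1.281118
  k3 = f(0.215000, 2.084560) = -1.351827
  k4 = f(0.430000, 1.778714) = -1.096990
  w ← 2.360000 + (0.43/6)·(k1 + 2k2 + 2k3 + k4) = 1.788610
w(0.43) ≈ 1.7886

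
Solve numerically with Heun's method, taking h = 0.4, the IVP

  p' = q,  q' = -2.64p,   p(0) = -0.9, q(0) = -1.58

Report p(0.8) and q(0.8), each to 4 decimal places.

Heun on (p,q): k1 = f(t_n, state_n); k2 = f(t_n + h, state_n + h·k1); state_{n+1} = state_n + (h/2)·(k1 + k2).
0.000000: (-0.900000, -1.580000)
  k1 = (-1.580000, 2.376000)
  predictor → (-1.532000, -0.629600)
  k2 = (-0.629600, 4.044480)
  → (-1.341920, -0.295904)
0.400000: (-1.341920, -0.295904)
  k1 = (-0.295904, 3.542669)
  predictor → (-1.460282, 1.121164)
  k2 = (1.121164, 3.855143)
  → (-1.176868, 1.183658)
(p(0.8), q(0.8)) ≈ (-1.1769, 1.1837)

-1.1769, 1.1837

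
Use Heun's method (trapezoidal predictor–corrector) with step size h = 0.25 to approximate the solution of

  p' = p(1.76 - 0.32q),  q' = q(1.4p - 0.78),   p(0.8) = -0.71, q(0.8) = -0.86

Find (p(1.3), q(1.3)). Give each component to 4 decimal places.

Heun on (p,q): k1 = f(t_n, state_n); k2 = f(t_n + h, state_n + h·k1); state_{n+1} = state_n + (h/2)·(k1 + k2).
0.800000: (-0.710000, -0.860000)
  k1 = (-1.444992, 1.525640)
  predictor → (-1.071248, -0.478590)
  k2 = (-2.049457, 1.091064)
  → (-1.146806, -0.532912)
1.050000: (-1.146806, -0.532912)
  k1 = (-2.213946, 1.271277)
  predictor → (-1.700293, -0.215093)
  k2 = (-3.109545, 0.679781)
  → (-1.812242, -0.289030)
(p(1.3), q(1.3)) ≈ (-1.8122, -0.2890)

-1.8122, -0.2890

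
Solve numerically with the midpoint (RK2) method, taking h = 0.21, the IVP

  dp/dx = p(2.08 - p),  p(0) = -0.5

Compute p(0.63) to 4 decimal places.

Midpoint: k1 = f(x_n, p_n); k2 = f(x_n + h/2, p_n + (h/2)·k1); p_{n+1} = p_n + h·k2.
x=0.000000, p=-0.500000:
  k1 = f(0.000000, -0.500000) = -1.290000
  k2 = f(0.105000, -0.635450) = -1.725533
  p ← -0.500000 + 0.21·(-1.725533) = -0.862362
x=0.210000, p=-0.862362:
  k1 = f(0.210000, -0.862362) = -2.537381
  k2 = f(0.315000, -1.128787) = -3.622036
  p ← -0.862362 + 0.21·(-3.622036) = -1.622990
x=0.420000, p=-1.622990:
  k1 = f(0.420000, -1.622990) = -6.009913
  k2 = f(0.525000, -2.254030) = -9.769036
  p ← -1.622990 + 0.21·(-9.769036) = -3.674487
p(0.63) ≈ -3.6745

-3.6745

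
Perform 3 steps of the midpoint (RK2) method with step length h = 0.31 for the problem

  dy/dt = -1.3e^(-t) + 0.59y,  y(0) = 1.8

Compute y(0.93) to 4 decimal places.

Midpoint: k1 = f(t_n, y_n); k2 = f(t_n + h/2, y_n + (h/2)·k1); y_{n+1} = y_n + h·k2.
t=0.000000, y=1.800000:
  k1 = f(0.000000, 1.800000) = -0.238000
  k2 = f(0.155000, 1.763110) = -0.073105
  y ← 1.800000 + 0.31·(-0.073105) = 1.777338
t=0.310000, y=1.777338:
  k1 = f(0.310000, 1.777338) = 0.095148
  k2 = f(0.465000, 1.792085) = 0.240755
  y ← 1.777338 + 0.31·0.240755 = 1.851971
t=0.620000, y=1.851971:
  k1 = f(0.620000, 1.851971) = 0.393335
  k2 = f(0.775000, 1.912938) = 0.529719
  y ← 1.851971 + 0.31·0.529719 = 2.016184
y(0.93) ≈ 2.0162

2.0162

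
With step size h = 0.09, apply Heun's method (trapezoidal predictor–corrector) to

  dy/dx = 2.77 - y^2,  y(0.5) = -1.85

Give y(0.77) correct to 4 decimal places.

-2.1530

Heun: k1 = f(x_n, y_n); k2 = f(x_n + h, y_n + h·k1); y_{n+1} = y_n + (h/2)·(k1 + k2).
x=0.500000, y=-1.850000:
  k1 = f(0.500000, -1.850000) = -0.652500
  k2 = f(0.590000, -1.908725) = -0.873231
  y ← -1.850000 + (0.09/2)·(-0.652500 + (-0.873231)) = -1.918658
x=0.590000, y=-1.918658:
  k1 = f(0.590000, -1.918658) = -0.911248
  k2 = f(0.680000, -2.000670) = -1.232681
  y ← -1.918658 + (0.09/2)·(-0.911248 + (-1.232681)) = -2.015135
x=0.680000, y=-2.015135:
  k1 = f(0.680000, -2.015135) = -1.290768
  k2 = f(0.770000, -2.131304) = -1.772456
  y ← -2.015135 + (0.09/2)·(-1.290768 + (-1.772456)) = -2.152980
y(0.77) ≈ -2.1530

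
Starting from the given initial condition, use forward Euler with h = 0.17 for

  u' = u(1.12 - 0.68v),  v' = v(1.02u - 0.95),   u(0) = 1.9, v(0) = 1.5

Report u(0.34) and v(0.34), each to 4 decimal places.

1.9089, 2.0560

Euler on (u,v): u_{n+1} = u_n + h·u', v_{n+1} = v_n + h·v'.
0.000000: (1.900000, 1.500000); f=(0.190000, 1.482000) → (1.932300, 1.751940)
0.170000: (1.932300, 1.751940); f=(-0.137810, 1.788636) → (1.908872, 2.056008)
(u(0.34), v(0.34)) ≈ (1.9089, 2.0560)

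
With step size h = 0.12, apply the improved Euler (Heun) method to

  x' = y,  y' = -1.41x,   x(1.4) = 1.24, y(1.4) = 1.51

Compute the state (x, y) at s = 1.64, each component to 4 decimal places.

1.5485, 1.0335

Heun on (x,y): k1 = f(s_n, state_n); k2 = f(s_n + h, state_n + h·k1); state_{n+1} = state_n + (h/2)·(k1 + k2).
1.400000: (1.240000, 1.510000)
  k1 = (1.510000, -1.748400)
  predictor → (1.421200, 1.300192)
  k2 = (1.300192, -2.003892)
  → (1.408612, 1.284862)
1.520000: (1.408612, 1.284862)
  k1 = (1.284862, -1.986142)
  predictor → (1.562795, 1.046525)
  k2 = (1.046525, -2.203541)
  → (1.548495, 1.033481)
(x(1.64), y(1.64)) ≈ (1.5485, 1.0335)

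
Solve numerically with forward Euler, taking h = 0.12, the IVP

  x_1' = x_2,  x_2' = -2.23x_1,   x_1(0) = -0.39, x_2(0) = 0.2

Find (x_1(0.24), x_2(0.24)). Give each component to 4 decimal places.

Euler on (x_1,x_2): x_1_{n+1} = x_1_n + h·x_1', x_2_{n+1} = x_2_n + h·x_2'.
0.000000: (-0.390000, 0.200000); f=(0.200000, 0.869700) → (-0.366000, 0.304364)
0.120000: (-0.366000, 0.304364); f=(0.304364, 0.816180) → (-0.329476, 0.402306)
(x_1(0.24), x_2(0.24)) ≈ (-0.3295, 0.4023)

-0.3295, 0.4023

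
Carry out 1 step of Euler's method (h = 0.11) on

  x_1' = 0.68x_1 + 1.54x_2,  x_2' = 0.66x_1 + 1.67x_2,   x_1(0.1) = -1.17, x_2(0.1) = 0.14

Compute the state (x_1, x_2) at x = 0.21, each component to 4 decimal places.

Euler on (x_1,x_2): x_1_{n+1} = x_1_n + h·x_1', x_2_{n+1} = x_2_n + h·x_2'.
0.100000: (-1.170000, 0.140000); f=(-0.580000, -0.538400) → (-1.233800, 0.080776)
(x_1(0.21), x_2(0.21)) ≈ (-1.2338, 0.0808)

-1.2338, 0.0808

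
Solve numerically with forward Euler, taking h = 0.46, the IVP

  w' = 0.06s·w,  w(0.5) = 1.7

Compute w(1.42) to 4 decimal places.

1.7691

Euler: w_{n+1} = w_n + h·f(s_n, w_n).
s=0.500000, w=1.700000: f=0.051000 → w ← 1.700000 + 0.46·0.051000 = 1.723460
s=0.960000, w=1.723460: f=0.099271 → w ← 1.723460 + 0.46·0.099271 = 1.769125
w(1.42) ≈ 1.7691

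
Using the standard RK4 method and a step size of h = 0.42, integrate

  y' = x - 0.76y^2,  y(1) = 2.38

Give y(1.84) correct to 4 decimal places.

1.5570

RK4: k1 = f(x_n, y_n); k2 = f(x_n + h/2, y_n + (h/2)·k1); k3 = f(x_n + h/2, y_n + (h/2)·k2); k4 = f(x_n + h, y_n + h·k3); y_{n+1} = y_n + (h/6)·(k1 + 2k2 + 2k3 + k4).
x=1.000000, y=2.380000:
  k1 = f(1.000000, 2.380000) = -3.304944
  k2 = f(1.210000, 1.685962) = -0.950275
  k3 = f(1.210000, 2.180442) = -2.403290
  k4 = f(1.420000, 1.370618) = -0.007732
  y ← 2.380000 + (0.42/6)·(k1 + 2k2 + 2k3 + k4) = 1.678614
x=1.420000, y=1.678614:
  k1 = f(1.420000, 1.678614) = -0.721485
  k2 = f(1.630000, 1.527102) = -0.142350
  k3 = f(1.630000, 1.648720) = -0.435891
  k4 = f(1.840000, 1.495539) = 0.140155
  y ← 1.678614 + (0.42/6)·(k1 + 2k2 + 2k3 + k4) = 1.556967
y(1.84) ≈ 1.5570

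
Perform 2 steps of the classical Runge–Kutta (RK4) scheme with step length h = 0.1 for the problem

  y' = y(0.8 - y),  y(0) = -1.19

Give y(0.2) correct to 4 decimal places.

RK4: k1 = f(x_n, y_n); k2 = f(x_n + h/2, y_n + (h/2)·k1); k3 = f(x_n + h/2, y_n + (h/2)·k2); k4 = f(x_n + h, y_n + h·k3); y_{n+1} = y_n + (h/6)·(k1 + 2k2 + 2k3 + k4).
x=0.000000, y=-1.190000:
  k1 = f(0.000000, -1.190000) = -2.368100
  k2 = f(0.050000, -1.308405) = -2.758648
  k3 = f(0.050000, -1.327932) = -2.825750
  k4 = f(0.100000, -1.472575) = -3.346537
  y ← -1.190000 + (0.1/6)·(k1 + 2k2 + 2k3 + k4) = -1.471391
x=0.100000, y=-1.471391:
  k1 = f(0.100000, -1.471391) = -3.342103
  k2 = f(0.150000, -1.638496) = -3.995465
  k3 = f(0.150000, -1.671164) = -4.129719
  k4 = f(0.200000, -1.884362) = -5.058312
  y ← -1.471391 + (0.1/6)·(k1 + 2k2 + 2k3 + k4) = -1.882237
y(0.2) ≈ -1.8822

-1.8822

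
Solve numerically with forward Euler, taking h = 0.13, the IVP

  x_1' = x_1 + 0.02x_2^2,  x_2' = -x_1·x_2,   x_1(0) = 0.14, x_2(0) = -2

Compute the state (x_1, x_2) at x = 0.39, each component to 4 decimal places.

0.2362, -1.8705

Euler on (x_1,x_2): x_1_{n+1} = x_1_n + h·x_1', x_2_{n+1} = x_2_n + h·x_2'.
0.000000: (0.140000, -2.000000); f=(0.220000, 0.280000) → (0.168600, -1.963600)
0.130000: (0.168600, -1.963600); f=(0.245714, 0.331063) → (0.200543, -1.920562)
0.260000: (0.200543, -1.920562); f=(0.274314, 0.385155) → (0.236204, -1.870492)
(x_1(0.39), x_2(0.39)) ≈ (0.2362, -1.8705)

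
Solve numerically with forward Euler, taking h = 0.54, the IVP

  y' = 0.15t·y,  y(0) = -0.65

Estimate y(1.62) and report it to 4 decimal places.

-0.7378

Euler: y_{n+1} = y_n + h·f(t_n, y_n).
t=0.000000, y=-0.650000: f=0.000000 → y ← -0.650000 + 0.54·0.000000 = -0.650000
t=0.540000, y=-0.650000: f=-0.052650 → y ← -0.650000 + 0.54·(-0.052650) = -0.678431
t=1.080000, y=-0.678431: f=-0.109906 → y ← -0.678431 + 0.54·(-0.109906) = -0.737780
y(1.62) ≈ -0.7378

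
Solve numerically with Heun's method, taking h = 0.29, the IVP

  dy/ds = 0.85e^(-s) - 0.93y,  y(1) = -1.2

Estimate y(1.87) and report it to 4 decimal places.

Heun: k1 = f(s_n, y_n); k2 = f(s_n + h, y_n + h·k1); y_{n+1} = y_n + (h/2)·(k1 + k2).
s=1.000000, y=-1.200000:
  k1 = f(1.000000, -1.200000) = 1.428698
  k2 = f(1.290000, -0.785678) = 0.964660
  y ← -1.200000 + (0.29/2)·(1.428698 + 0.964660) = -0.852963
s=1.290000, y=-0.852963:
  k1 = f(1.290000, -0.852963) = 1.027236
  k2 = f(1.580000, -0.555065) = 0.691289
  y ← -0.852963 + (0.29/2)·(1.027236 + 0.691289) = -0.603777
s=1.580000, y=-0.603777:
  k1 = f(1.580000, -0.603777) = 0.736591
  k2 = f(1.870000, -0.390165) = 0.493859
  y ← -0.603777 + (0.29/2)·(0.736591 + 0.493859) = -0.425362
y(1.87) ≈ -0.4254

-0.4254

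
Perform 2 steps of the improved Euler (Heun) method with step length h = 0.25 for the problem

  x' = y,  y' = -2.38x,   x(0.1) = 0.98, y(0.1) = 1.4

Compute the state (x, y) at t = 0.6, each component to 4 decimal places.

Heun on (x,y): k1 = f(t_n, state_n); k2 = f(t_n + h, state_n + h·k1); state_{n+1} = state_n + (h/2)·(k1 + k2).
0.100000: (0.980000, 1.400000)
  k1 = (1.400000, -2.332400)
  predictor → (1.330000, 0.816900)
  k2 = (0.816900, -3.165400)
  → (1.257112, 0.712775)
0.350000: (1.257112, 0.712775)
  k1 = (0.712775, -2.991928)
  predictor → (1.435306, -0.035207)
  k2 = (-0.035207, -3.416029)
  → (1.341809, -0.088220)
(x(0.6), y(0.6)) ≈ (1.3418, -0.0882)

1.3418, -0.0882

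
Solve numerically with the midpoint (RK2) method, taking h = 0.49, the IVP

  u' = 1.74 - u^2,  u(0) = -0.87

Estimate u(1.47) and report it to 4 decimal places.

Midpoint: k1 = f(t_n, u_n); k2 = f(t_n + h/2, u_n + (h/2)·k1); u_{n+1} = u_n + h·k2.
t=0.000000, u=-0.870000:
  k1 = f(0.000000, -0.870000) = 0.983100
  k2 = f(0.245000, -0.629140) = 1.344182
  u ← -0.870000 + 0.49·1.344182 = -0.211351
t=0.490000, u=-0.211351:
  k1 = f(0.490000, -0.211351) = 1.695331
  k2 = f(0.735000, 0.204005) = 1.698382
  u ← -0.211351 + 0.49·1.698382 = 0.620856
t=0.980000, u=0.620856:
  k1 = f(0.980000, 0.620856) = 1.354537
  k2 = f(1.225000, 0.952718) = 0.832328
  u ← 0.620856 + 0.49·0.832328 = 1.028697
u(1.47) ≈ 1.0287

1.0287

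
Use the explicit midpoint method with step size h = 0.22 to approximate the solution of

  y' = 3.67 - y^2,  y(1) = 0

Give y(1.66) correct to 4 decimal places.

Midpoint: k1 = f(t_n, y_n); k2 = f(t_n + h/2, y_n + (h/2)·k1); y_{n+1} = y_n + h·k2.
t=1.000000, y=0.000000:
  k1 = f(1.000000, 0.000000) = 3.670000
  k2 = f(1.110000, 0.403700) = 3.507026
  y ← 0.000000 + 0.22·3.507026 = 0.771546
t=1.220000, y=0.771546:
  k1 = f(1.220000, 0.771546) = 3.074717
  k2 = f(1.330000, 1.109765) = 2.438422
  y ← 0.771546 + 0.22·2.438422 = 1.307999
t=1.440000, y=1.307999:
  k1 = f(1.440000, 1.307999) = 1.959139
  k2 = f(1.550000, 1.523504) = 1.348935
  y ← 1.307999 + 0.22·1.348935 = 1.604765
y(1.66) ≈ 1.6048

1.6048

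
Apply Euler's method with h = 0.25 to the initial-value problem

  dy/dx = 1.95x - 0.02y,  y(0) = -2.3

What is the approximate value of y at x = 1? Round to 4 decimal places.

-1.5255

Euler: y_{n+1} = y_n + h·f(x_n, y_n).
x=0.000000, y=-2.300000: f=0.046000 → y ← -2.300000 + 0.25·0.046000 = -2.288500
x=0.250000, y=-2.288500: f=0.533270 → y ← -2.288500 + 0.25·0.533270 = -2.155183
x=0.500000, y=-2.155183: f=1.018104 → y ← -2.155183 + 0.25·1.018104 = -1.900657
x=0.750000, y=-1.900657: f=1.500513 → y ← -1.900657 + 0.25·1.500513 = -1.525528
y(1) ≈ -1.5255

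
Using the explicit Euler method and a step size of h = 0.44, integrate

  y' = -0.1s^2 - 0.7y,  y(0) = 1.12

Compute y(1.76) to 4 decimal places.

Euler: y_{n+1} = y_n + h·f(s_n, y_n).
s=0.000000, y=1.120000: f=-0.784000 → y ← 1.120000 + 0.44·(-0.784000) = 0.775040
s=0.440000, y=0.775040: f=-0.561888 → y ← 0.775040 + 0.44·(-0.561888) = 0.527809
s=0.880000, y=0.527809: f=-0.446906 → y ← 0.527809 + 0.44·(-0.446906) = 0.331170
s=1.320000, y=0.331170: f=-0.406059 → y ← 0.331170 + 0.44·(-0.406059) = 0.152504
y(1.76) ≈ 0.1525

0.1525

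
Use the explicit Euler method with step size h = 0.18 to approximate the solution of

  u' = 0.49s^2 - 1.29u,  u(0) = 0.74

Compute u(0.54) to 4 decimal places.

Euler: u_{n+1} = u_n + h·f(s_n, u_n).
s=0.000000, u=0.740000: f=-0.954600 → u ← 0.740000 + 0.18·(-0.954600) = 0.568172
s=0.180000, u=0.568172: f=-0.717066 → u ← 0.568172 + 0.18·(-0.717066) = 0.439100
s=0.360000, u=0.439100: f=-0.502935 → u ← 0.439100 + 0.18·(-0.502935) = 0.348572
u(0.54) ≈ 0.3486

0.3486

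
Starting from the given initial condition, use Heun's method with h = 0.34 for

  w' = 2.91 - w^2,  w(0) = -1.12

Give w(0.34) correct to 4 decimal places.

-0.3966

Heun: k1 = f(x_n, w_n); k2 = f(x_n + h, w_n + h·k1); w_{n+1} = w_n + (h/2)·(k1 + k2).
x=0.000000, w=-1.120000:
  k1 = f(0.000000, -1.120000) = 1.655600
  k2 = f(0.340000, -0.557096) = 2.599644
  w ← -1.120000 + (0.34/2)·(1.655600 + 2.599644) = -0.396609
w(0.34) ≈ -0.3966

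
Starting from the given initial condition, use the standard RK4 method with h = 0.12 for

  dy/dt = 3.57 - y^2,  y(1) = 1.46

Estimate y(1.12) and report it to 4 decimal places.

RK4: k1 = f(t_n, y_n); k2 = f(t_n + h/2, y_n + (h/2)·k1); k3 = f(t_n + h/2, y_n + (h/2)·k2); k4 = f(t_n + h, y_n + h·k3); y_{n+1} = y_n + (h/6)·(k1 + 2k2 + 2k3 + k4).
t=1.000000, y=1.460000:
  k1 = f(1.000000, 1.460000) = 1.438400
  k2 = f(1.060000, 1.546304) = 1.178944
  k3 = f(1.060000, 1.530737) = 1.226845
  k4 = f(1.120000, 1.607221) = 0.986839
  y ← 1.460000 + (0.12/6)·(k1 + 2k2 + 2k3 + k4) = 1.604736
y(1.12) ≈ 1.6047

1.6047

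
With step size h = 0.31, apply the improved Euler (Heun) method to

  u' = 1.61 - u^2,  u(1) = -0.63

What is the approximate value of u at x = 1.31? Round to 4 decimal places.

Heun: k1 = f(x_n, u_n); k2 = f(x_n + h, u_n + h·k1); u_{n+1} = u_n + (h/2)·(k1 + k2).
x=1.000000, u=-0.630000:
  k1 = f(1.000000, -0.630000) = 1.213100
  k2 = f(1.310000, -0.253939) = 1.545515
  u ← -0.630000 + (0.31/2)·(1.213100 + 1.545515) = -0.202415
u(1.31) ≈ -0.2024

-0.2024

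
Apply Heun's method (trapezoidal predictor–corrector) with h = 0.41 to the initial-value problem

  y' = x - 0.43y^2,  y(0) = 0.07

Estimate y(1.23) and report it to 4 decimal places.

Heun: k1 = f(x_n, y_n); k2 = f(x_n + h, y_n + h·k1); y_{n+1} = y_n + (h/2)·(k1 + k2).
x=0.000000, y=0.070000:
  k1 = f(0.000000, 0.070000) = -0.002107
  k2 = f(0.410000, 0.069136) = 0.407945
  y ← 0.070000 + (0.41/2)·(-0.002107 + 0.407945) = 0.153197
x=0.410000, y=0.153197:
  k1 = f(0.410000, 0.153197) = 0.399908
  k2 = f(0.820000, 0.317159) = 0.776746
  y ← 0.153197 + (0.41/2)·(0.399908 + 0.776746) = 0.394411
x=0.820000, y=0.394411:
  k1 = f(0.820000, 0.394411) = 0.753109
  k2 = f(1.230000, 0.703186) = 1.017378
  y ← 0.394411 + (0.41/2)·(0.753109 + 1.017378) = 0.757361
y(1.23) ≈ 0.7574

0.7574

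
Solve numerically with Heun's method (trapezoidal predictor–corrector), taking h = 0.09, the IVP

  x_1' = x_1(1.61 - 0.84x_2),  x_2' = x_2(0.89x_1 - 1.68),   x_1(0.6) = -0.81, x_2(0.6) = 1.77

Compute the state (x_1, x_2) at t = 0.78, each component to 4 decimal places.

-0.8722, 1.1498

Heun on (x_1,x_2): k1 = f(t_n, state_n); k2 = f(t_n + h, state_n + h·k1); state_{n+1} = state_n + (h/2)·(k1 + k2).
0.600000: (-0.810000, 1.770000)
  k1 = (-0.099792, -4.249593)
  predictor → (-0.818981, 1.387537)
  k2 = (-0.364012, -3.342428)
  → (-0.830871, 1.428359)
0.690000: (-0.830871, 1.428359)
  k1 = (-0.340805, -3.455880)
  predictor → (-0.861544, 1.117330)
  k2 = (-0.578477, -2.733854)
  → (-0.872239, 1.149821)
(x_1(0.78), x_2(0.78)) ≈ (-0.8722, 1.1498)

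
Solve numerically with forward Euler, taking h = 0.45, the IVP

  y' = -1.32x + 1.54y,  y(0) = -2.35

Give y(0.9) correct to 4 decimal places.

-7.0030

Euler: y_{n+1} = y_n + h·f(x_n, y_n).
x=0.000000, y=-2.350000: f=-3.619000 → y ← -2.350000 + 0.45·(-3.619000) = -3.978550
x=0.450000, y=-3.978550: f=-6.720967 → y ← -3.978550 + 0.45·(-6.720967) = -7.002985
y(0.9) ≈ -7.0030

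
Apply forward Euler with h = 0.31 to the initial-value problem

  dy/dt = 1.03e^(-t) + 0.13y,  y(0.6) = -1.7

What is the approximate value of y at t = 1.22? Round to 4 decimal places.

Euler: y_{n+1} = y_n + h·f(t_n, y_n).
t=0.600000, y=-1.700000: f=0.344276 → y ← -1.700000 + 0.31·0.344276 = -1.593274
t=0.910000, y=-1.593274: f=0.207474 → y ← -1.593274 + 0.31·0.207474 = -1.528957
y(1.22) ≈ -1.5290

-1.5290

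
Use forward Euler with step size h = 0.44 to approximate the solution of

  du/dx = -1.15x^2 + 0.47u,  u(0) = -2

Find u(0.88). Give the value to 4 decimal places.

Euler: u_{n+1} = u_n + h·f(x_n, u_n).
x=0.000000, u=-2.000000: f=-0.940000 → u ← -2.000000 + 0.44·(-0.940000) = -2.413600
x=0.440000, u=-2.413600: f=-1.357032 → u ← -2.413600 + 0.44·(-1.357032) = -3.010694
u(0.88) ≈ -3.0107

-3.0107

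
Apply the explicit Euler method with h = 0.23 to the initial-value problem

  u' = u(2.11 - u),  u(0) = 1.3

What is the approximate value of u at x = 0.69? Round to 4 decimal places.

1.8905

Euler: u_{n+1} = u_n + h·f(x_n, u_n).
x=0.000000, u=1.300000: f=1.053000 → u ← 1.300000 + 0.23·1.053000 = 1.542190
x=0.230000, u=1.542190: f=0.875671 → u ← 1.542190 + 0.23·0.875671 = 1.743594
x=0.460000, u=1.743594: f=0.638863 → u ← 1.743594 + 0.23·0.638863 = 1.890533
u(0.69) ≈ 1.8905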